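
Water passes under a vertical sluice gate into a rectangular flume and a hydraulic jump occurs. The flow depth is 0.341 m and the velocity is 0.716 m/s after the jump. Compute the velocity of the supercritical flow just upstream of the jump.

Fr₂ = V₂/√(g·y₂) = 0.716/√(9.81×0.341) = 0.391.
The Bélanger relation is symmetric: y₁/y₂ = ½[√(1 + 8Fr₂²) − 1] = ½[√2.226 − 1] = 0.246.
y₁ = 0.246 × 0.341 = 0.0839 m.
V₁ = q/y₁ = 0.244/0.0839 = 2.91 m/s.

V₁ = 2.91 m/s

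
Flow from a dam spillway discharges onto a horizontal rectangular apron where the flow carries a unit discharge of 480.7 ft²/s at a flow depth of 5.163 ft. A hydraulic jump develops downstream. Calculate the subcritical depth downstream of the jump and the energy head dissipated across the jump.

y₂ = 50.21 ft; ΔE = 88.14 ft

V₁ = q/y₁ = 480.7/5.163 = 93.10 ft/s. Fr₁ = V₁/√(g·y₁) = 93.10/√(32.2×5.163) = 7.221.
From the momentum equation for a rectangular channel, y₂/y₁ = ½[√(1 + 8Fr₁²) − 1] = ½[√418.13 − 1] = 9.724.
y₂ = 9.724 × 5.163 = 50.21 ft.
Head loss: ΔE = (y₂ − y₁)³/(4y₁y₂) = (50.21 − 5.163)³/(4×5.163×50.21) = 91386/1037 = 88.14 ft.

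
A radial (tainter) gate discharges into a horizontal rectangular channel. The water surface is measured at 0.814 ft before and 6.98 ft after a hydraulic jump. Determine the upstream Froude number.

For a rectangular channel the momentum equation gives q² = ½·g·y₁·y₂·(y₁ + y₂) = ½×32.2×0.814×6.98×7.79 = 713.
q = √713 = 26.7 ft²/s.
V₁ = q/y₁ = 32.8 ft/s; Fr₁ = V₁/√(g·y₁) = 6.41.

Fr₁ = 6.41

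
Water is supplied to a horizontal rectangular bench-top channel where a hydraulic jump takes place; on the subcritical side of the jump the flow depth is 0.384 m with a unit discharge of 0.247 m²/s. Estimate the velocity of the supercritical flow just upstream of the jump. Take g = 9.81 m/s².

V₁ = 3.47 m/s

V₂ = q/y₂ = 0.247/0.384 = 0.643 m/s; Fr₂ = V₂/√(g·y₂) = 0.331.
Applying the sequent-depth relation in reverse, y₁/y₂ = ½[√(1 + 8Fr₂²) − 1] = ½[√1.879 − 1] = 0.185.
y₁ = 0.185 × 0.384 = 0.0712 m.
V₁ = q/y₁ = 0.247/0.0712 = 3.47 m/s.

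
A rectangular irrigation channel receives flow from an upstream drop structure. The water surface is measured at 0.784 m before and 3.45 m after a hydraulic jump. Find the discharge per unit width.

For a rectangular channel the momentum equation gives q² = ½·g·y₁·y₂·(y₁ + y₂) = ½×9.81×0.784×3.45×4.23 = 56.2.
q = √56.2 = 7.49 m²/s.

q = 7.49 m²/s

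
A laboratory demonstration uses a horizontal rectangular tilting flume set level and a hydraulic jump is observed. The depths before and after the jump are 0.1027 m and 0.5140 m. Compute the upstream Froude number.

Fr₁ = 3.876

For a rectangular channel the momentum equation gives q² = ½·g·y₁·y₂·(y₁ + y₂) = ½×9.81×0.1027×0.5140×0.6167 = 0.1597.
q = √0.1597 = 0.3996 m²/s.
V₁ = q/y₁ = 3.891 m/s; Fr₁ = V₁/√(g·y₁) = 3.876.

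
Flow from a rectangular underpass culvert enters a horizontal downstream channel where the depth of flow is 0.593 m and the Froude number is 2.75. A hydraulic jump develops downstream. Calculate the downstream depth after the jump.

Fr₁ = 2.75 (given).
Conjugate-depth relation: y₂/y₁ = ½[√(1 + 8Fr₁²) − 1] = ½[√61.50 − 1] = 3.42.
y₂ = 3.42 × 0.593 = 2.03 m.

y₂ = 2.03 m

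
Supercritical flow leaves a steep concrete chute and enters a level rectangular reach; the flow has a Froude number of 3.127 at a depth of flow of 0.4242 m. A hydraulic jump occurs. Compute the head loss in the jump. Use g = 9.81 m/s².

Fr₁ = 3.127 (given).
By Bélanger, y₂/y₁ = ½[√(1 + 8Fr₁²) − 1] = ½[√79.225 − 1] = 3.950.
y₂ = 3.950 × 0.4242 = 1.676 m.
V₁ = Fr₁·√(g·y₁) = 3.127×√(9.81×0.4242) = 6.379 m/s; q = V₁·y₁ = 2.706 m²/s. V₂ = q/y₂ = 2.706/1.676 = 1.615 m/s. E₁ = y₁ + V₁²/2g = 2.498 m; E₂ = y₂ + V₂²/2g = 1.809 m. ΔE = E₁ − E₂ = 0.6895 m.

ΔE = 0.6895 m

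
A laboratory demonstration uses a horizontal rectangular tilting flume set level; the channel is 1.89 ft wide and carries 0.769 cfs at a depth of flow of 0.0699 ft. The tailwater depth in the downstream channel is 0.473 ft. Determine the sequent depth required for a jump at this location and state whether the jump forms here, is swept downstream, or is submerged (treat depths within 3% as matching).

y₂ = 0.350 ft; the jump is submerged

q = Q/b = 0.769/1.89 = 0.407 ft²/s; V₁ = q/y₁ = 5.82 ft/s. Fr₁ = V₁/√(g·y₁) = 3.88.
Sequent-depth ratio: y₂/y₁ = ½[√(1 + 8Fr₁²) − 1] = ½[√121.4 − 1] = 5.01.
y₂ = 5.01 × 0.0699 = 0.350 ft.
Tailwater y_tw = 0.473 ft: y_tw > y₂, so the jump is submerged.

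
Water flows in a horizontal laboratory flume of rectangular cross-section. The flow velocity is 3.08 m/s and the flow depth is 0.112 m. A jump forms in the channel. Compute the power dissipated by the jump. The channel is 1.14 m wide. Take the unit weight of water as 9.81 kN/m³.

P = 0.568 kW

Fr₁ = V₁/√(g·y₁) = 3.08/√(9.81×0.112) = 2.94.
Bélanger equation: y₂/y₁ = ½[√(1 + 8Fr₁²) − 1] = ½[√70.07 − 1] = 3.69.
y₂ = 3.69 × 0.112 = 0.413 m.
q = V₁·y₁ = 3.08 × 0.112 = 0.345 m²/s. V₂ = q/y₂ = 0.345/0.413 = 0.836 m/s. E₁ = y₁ + V₁²/2g = 0.596 m; E₂ = y₂ + V₂²/2g = 0.448 m. ΔE = E₁ − E₂ = 0.147 m.
Q = q·b = 0.345 × 1.14 = 0.393 m³/s. P = γ·Q·ΔE = 9.81 × 0.393 × 0.147 = 0.568 kW.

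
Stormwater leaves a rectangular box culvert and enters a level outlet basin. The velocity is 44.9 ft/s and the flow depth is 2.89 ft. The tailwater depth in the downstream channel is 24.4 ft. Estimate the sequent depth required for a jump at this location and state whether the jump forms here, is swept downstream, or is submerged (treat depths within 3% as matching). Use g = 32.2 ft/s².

y₂ = 17.6 ft; the jump is submerged

Fr₁ = V₁/√(g·y₁) = 44.9/√(32.2×2.89) = 4.65.
From the momentum equation for a rectangular channel, y₂/y₁ = ½[√(1 + 8Fr₁²) − 1] = ½[√174.3 − 1] = 6.10.
y₂ = 6.10 × 2.89 = 17.6 ft.
Tailwater y_tw = 24.4 ft: y_tw > y₂, so the jump is submerged.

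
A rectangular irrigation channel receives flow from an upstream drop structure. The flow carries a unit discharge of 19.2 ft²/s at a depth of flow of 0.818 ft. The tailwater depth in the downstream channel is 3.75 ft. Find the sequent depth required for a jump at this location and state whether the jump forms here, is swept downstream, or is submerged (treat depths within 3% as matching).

V₁ = q/y₁ = 19.2/0.818 = 23.5 ft/s. Fr₁ = V₁/√(g·y₁) = 23.5/√(32.2×0.818) = 4.57.
From the momentum equation for a rectangular channel, y₂/y₁ = ½[√(1 + 8Fr₁²) − 1] = ½[√168.3 − 1] = 5.99.
y₂ = 5.99 × 0.818 = 4.90 ft.
Tailwater y_tw = 3.75 ft: y_tw < y₂, so the jump is swept downstream.

y₂ = 4.90 ft; the jump is swept downstream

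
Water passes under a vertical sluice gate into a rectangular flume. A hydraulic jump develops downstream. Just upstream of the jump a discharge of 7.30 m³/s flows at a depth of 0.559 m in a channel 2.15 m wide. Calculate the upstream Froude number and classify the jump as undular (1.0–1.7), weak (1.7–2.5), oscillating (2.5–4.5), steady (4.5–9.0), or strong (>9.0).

Fr₁ = 2.59; oscillating jump

q = Q/b = 7.30/2.15 = 3.40 m²/s; V₁ = q/y₁ = 6.07 m/s. Fr₁ = V₁/√(g·y₁) = 2.59.
Fr₁ = 2.59 lies in the oscillating range.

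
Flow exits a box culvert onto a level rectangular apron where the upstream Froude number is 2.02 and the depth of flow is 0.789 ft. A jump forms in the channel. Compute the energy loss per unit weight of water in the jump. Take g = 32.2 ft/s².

Fr₁ = 2.02 (given).
By Bélanger, y₂/y₁ = ½[√(1 + 8Fr₁²) − 1] = ½[√33.64 − 1] = 2.40.
y₂ = 2.40 × 0.789 = 1.89 ft.
Head loss: ΔE = (y₂ − y₁)³/(4y₁y₂) = (1.89 − 0.789)³/(4×0.789×1.89) = 1.35/5.98 = 0.226 ft.

ΔE = 0.226 ft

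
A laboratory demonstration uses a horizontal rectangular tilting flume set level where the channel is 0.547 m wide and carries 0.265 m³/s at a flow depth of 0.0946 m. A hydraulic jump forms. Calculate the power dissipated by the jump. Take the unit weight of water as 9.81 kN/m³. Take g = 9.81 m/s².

q = Q/b = 0.265/0.547 = 0.484 m²/s; V₁ = q/y₁ = 5.12 m/s. Fr₁ = V₁/√(g·y₁) = 5.32.
Sequent-depth ratio: y₂/y₁ = ½[√(1 + 8Fr₁²) − 1] = ½[√227.1 − 1] = 7.03.
y₂ = 7.03 × 0.0946 = 0.665 m.
V₂ = q/y₂ = 0.484/0.665 = 0.728 m/s. E₁ = y₁ + V₁²/2g = 1.43 m; E₂ = y₂ + V₂²/2g = 0.692 m. ΔE = E₁ − E₂ = 0.739 m.
P = γ·Q·ΔE = 9.81 × 0.265 × 0.739 = 1.92 kW.

P = 1.92 kW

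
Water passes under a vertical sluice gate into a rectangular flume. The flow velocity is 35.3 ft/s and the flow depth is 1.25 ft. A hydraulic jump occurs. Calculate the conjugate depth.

y₂ = 9.23 ft

Fr₁ = V₁/√(g·y₁) = 35.3/√(32.2×1.25) = 5.56.
By Bélanger, y₂/y₁ = ½[√(1 + 8Fr₁²) − 1] = ½[√248.7 − 1] = 7.38.
y₂ = 7.38 × 1.25 = 9.23 ft.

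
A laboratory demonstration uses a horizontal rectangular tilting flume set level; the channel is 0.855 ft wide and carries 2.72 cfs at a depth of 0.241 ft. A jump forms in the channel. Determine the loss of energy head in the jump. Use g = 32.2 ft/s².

q = Q/b = 2.72/0.855 = 3.18 ft²/s; V₁ = q/y₁ = 13.2 ft/s. Fr₁ = V₁/√(g·y₁) = 4.74.
Bélanger equation: y₂/y₁ = ½[√(1 + 8Fr₁²) − 1] = ½[√180.6 − 1] = 6.22.
y₂ = 6.22 × 0.241 = 1.50 ft.
V₂ = q/y₂ = 3.18/1.50 = 2.12 ft/s. E₁ = y₁ + V₁²/2g = 2.95 ft; E₂ = y₂ + V₂²/2g = 1.57 ft. ΔE = E₁ − E₂ = 1.38 ft.

ΔE = 1.38 ft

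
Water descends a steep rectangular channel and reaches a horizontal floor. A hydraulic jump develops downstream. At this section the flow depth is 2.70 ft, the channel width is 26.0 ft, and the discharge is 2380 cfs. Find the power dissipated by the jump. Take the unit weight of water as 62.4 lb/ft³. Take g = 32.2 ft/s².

P = 1925 hp

q = Q/b = 2380/26.0 = 91.5 ft²/s; V₁ = q/y₁ = 33.9 ft/s. Fr₁ = V₁/√(g·y₁) = 3.64.
From the momentum equation for a rectangular channel, y₂/y₁ = ½[√(1 + 8Fr₁²) − 1] = ½[√106.8 − 1] = 4.67.
y₂ = 4.67 × 2.70 = 12.6 ft.
Head loss: ΔE = (y₂ − y₁)³/(4y₁y₂) = (12.6 − 2.70)³/(4×2.70×12.6) = 970/136 = 7.13 ft.
P = γ·Q·ΔE/550 = 62.4 × 2380 × 7.13 / 550 = 1925 hp.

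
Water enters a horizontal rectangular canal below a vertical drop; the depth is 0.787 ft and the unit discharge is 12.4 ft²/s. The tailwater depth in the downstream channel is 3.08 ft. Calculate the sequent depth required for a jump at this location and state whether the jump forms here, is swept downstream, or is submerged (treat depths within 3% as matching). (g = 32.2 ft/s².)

V₁ = q/y₁ = 12.4/0.787 = 15.8 ft/s. Fr₁ = V₁/√(g·y₁) = 15.8/√(32.2×0.787) = 3.13.
From the momentum equation for a rectangular channel, y₂/y₁ = ½[√(1 + 8Fr₁²) − 1] = ½[√79.37 − 1] = 3.95.
y₂ = 3.95 × 0.787 = 3.11 ft.
Tailwater y_tw = 3.08 ft: y_tw ≈ y₂, so the jump forms here.

y₂ = 3.11 ft; the jump forms here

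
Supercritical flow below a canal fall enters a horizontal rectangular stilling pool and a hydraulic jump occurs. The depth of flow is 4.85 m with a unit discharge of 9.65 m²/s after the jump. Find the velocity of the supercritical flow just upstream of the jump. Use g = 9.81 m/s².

V₁ = 13.7 m/s

V₂ = q/y₂ = 9.65/4.85 = 1.99 m/s; Fr₂ = V₂/√(g·y₂) = 0.288.
From the momentum equation (using Fr₂), y₁/y₂ = ½[√(1 + 8Fr₂²) − 1] = ½[√1.666 − 1] = 0.145.
y₁ = 0.145 × 4.85 = 0.705 m.
V₁ = q/y₁ = 9.65/0.705 = 13.7 m/s.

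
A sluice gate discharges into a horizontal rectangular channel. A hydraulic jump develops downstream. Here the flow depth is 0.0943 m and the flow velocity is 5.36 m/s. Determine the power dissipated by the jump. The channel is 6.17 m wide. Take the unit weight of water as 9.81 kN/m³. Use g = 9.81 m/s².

P = 25.5 kW

Fr₁ = V₁/√(g·y₁) = 5.36/√(9.81×0.0943) = 5.57.
From the momentum equation for a rectangular channel, y₂/y₁ = ½[√(1 + 8Fr₁²) − 1] = ½[√249.4 − 1] = 7.40.
y₂ = 7.40 × 0.0943 = 0.698 m.
Head loss: ΔE = (y₂ − y₁)³/(4y₁y₂) = (0.698 − 0.0943)³/(4×0.0943×0.698) = 0.220/0.263 = 0.834 m.
q = V₁·y₁ = 5.36 × 0.0943 = 0.505 m²/s. Q = q·b = 0.505 × 6.17 = 3.12 m³/s. P = γ·Q·ΔE = 9.81 × 3.12 × 0.834 = 25.5 kW.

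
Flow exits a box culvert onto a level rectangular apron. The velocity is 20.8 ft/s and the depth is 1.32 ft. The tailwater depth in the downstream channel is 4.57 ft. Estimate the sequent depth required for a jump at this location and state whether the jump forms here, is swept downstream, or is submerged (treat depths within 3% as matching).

y₂ = 5.33 ft; the jump is swept downstream

Fr₁ = V₁/√(g·y₁) = 20.8/√(32.2×1.32) = 3.19.
From the momentum equation for a rectangular channel, y₂/y₁ = ½[√(1 + 8Fr₁²) − 1] = ½[√82.43 − 1] = 4.04.
y₂ = 4.04 × 1.32 = 5.33 ft.
Tailwater y_tw = 4.57 ft: y_tw < y₂, so the jump is swept downstream.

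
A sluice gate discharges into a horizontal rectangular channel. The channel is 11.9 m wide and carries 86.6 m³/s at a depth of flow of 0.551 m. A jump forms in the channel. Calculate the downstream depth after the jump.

y₂ = 4.16 m

q = Q/b = 86.6/11.9 = 7.28 m²/s; V₁ = q/y₁ = 13.2 m/s. Fr₁ = V₁/√(g·y₁) = 5.68.
Sequent-depth ratio: y₂/y₁ = ½[√(1 + 8Fr₁²) − 1] = ½[√259.2 − 1] = 7.55.
y₂ = 7.55 × 0.551 = 4.16 m.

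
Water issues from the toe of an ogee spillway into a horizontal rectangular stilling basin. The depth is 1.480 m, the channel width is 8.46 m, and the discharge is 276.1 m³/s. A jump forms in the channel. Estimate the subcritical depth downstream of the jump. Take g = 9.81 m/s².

y₂ = 11.40 m

q = Q/b = 276.1/8.46 = 32.64 m²/s; V₁ = q/y₁ = 22.05 m/s. Fr₁ = V₁/√(g·y₁) = 5.787.
From the momentum equation for a rectangular channel, y₂/y₁ = ½[√(1 + 8Fr₁²) − 1] = ½[√268.93 − 1] = 7.700.
y₂ = 7.700 × 1.480 = 11.40 m.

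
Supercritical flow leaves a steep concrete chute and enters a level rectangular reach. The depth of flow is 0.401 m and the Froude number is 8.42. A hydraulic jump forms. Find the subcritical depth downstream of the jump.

Fr₁ = 8.42 (given).
Bélanger equation: y₂/y₁ = ½[√(1 + 8Fr₁²) − 1] = ½[√568.2 − 1] = 11.4.
y₂ = 11.4 × 0.401 = 4.58 m.

y₂ = 4.58 m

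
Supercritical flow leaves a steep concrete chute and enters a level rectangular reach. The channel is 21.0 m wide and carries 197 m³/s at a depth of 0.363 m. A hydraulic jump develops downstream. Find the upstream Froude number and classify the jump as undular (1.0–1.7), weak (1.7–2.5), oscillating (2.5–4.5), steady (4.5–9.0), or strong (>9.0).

Fr₁ = 13.7; strong jump

q = Q/b = 197/21.0 = 9.38 m²/s; V₁ = q/y₁ = 25.8 m/s. Fr₁ = V₁/√(g·y₁) = 13.7.
Fr₁ = 13.7 lies in the strong range.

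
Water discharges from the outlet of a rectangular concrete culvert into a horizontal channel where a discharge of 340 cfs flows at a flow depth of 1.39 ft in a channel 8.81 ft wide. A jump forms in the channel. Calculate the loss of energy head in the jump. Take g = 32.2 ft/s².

ΔE = 5.46 ft

q = Q/b = 340/8.81 = 38.6 ft²/s; V₁ = q/y₁ = 27.8 ft/s. Fr₁ = V₁/√(g·y₁) = 4.15.
Conjugate-depth relation: y₂/y₁ = ½[√(1 + 8Fr₁²) − 1] = ½[√138.8 − 1] = 5.39.
y₂ = 5.39 × 1.39 = 7.49 ft.
Head loss: ΔE = (y₂ − y₁)³/(4y₁y₂) = (7.49 − 1.39)³/(4×1.39×7.49) = 227/41.7 = 5.46 ft.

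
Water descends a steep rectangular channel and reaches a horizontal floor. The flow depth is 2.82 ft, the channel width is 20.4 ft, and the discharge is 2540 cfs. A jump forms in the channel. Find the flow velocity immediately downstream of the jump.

V₂ = 7.27 ft/s

q = Q/b = 2540/20.4 = 125 ft²/s; V₁ = q/y₁ = 44.2 ft/s. Fr₁ = V₁/√(g·y₁) = 4.63.
Conjugate-depth relation: y₂/y₁ = ½[√(1 + 8Fr₁²) − 1] = ½[√172.7 − 1] = 6.07.
y₂ = 6.07 × 2.82 = 17.1 ft.
V₂ = q/y₂ = 125/17.1 = 7.27 ft/s.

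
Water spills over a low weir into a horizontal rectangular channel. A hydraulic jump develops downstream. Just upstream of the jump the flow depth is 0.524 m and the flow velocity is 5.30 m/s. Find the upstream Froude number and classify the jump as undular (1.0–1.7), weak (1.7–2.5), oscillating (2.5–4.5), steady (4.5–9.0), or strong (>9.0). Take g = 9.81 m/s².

Fr₁ = V₁/√(g·y₁) = 5.30/√(9.81×0.524) = 2.34.
Fr₁ = 2.34 lies in the weak range.

Fr₁ = 2.34; weak jump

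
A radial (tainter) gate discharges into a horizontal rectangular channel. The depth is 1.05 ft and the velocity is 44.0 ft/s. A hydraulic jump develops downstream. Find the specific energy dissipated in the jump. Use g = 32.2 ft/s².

ΔE = 20.1 ft

Fr₁ = V₁/√(g·y₁) = 44.0/√(32.2×1.05) = 7.57.
Sequent-depth ratio: y₂/y₁ = ½[√(1 + 8Fr₁²) − 1] = ½[√459.1 − 1] = 10.2.
y₂ = 10.2 × 1.05 = 10.7 ft.
Head loss: ΔE = (y₂ − y₁)³/(4y₁y₂) = (10.7 − 1.05)³/(4×1.05×10.7) = 905/45.0 = 20.1 ft.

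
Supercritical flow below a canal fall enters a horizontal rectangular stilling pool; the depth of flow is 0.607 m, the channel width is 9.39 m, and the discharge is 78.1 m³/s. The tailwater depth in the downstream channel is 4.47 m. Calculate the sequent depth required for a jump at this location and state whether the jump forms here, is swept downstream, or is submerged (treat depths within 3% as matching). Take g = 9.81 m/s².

q = Q/b = 78.1/9.39 = 8.32 m²/s; V₁ = q/y₁ = 13.7 m/s. Fr₁ = V₁/√(g·y₁) = 5.62.
By Bélanger, y₂/y₁ = ½[√(1 + 8Fr₁²) − 1] = ½[√253.2 − 1] = 7.46.
y₂ = 7.46 × 0.607 = 4.53 m.
Tailwater y_tw = 4.47 m: y_tw ≈ y₂, so the jump forms here.

y₂ = 4.53 m; the jump forms here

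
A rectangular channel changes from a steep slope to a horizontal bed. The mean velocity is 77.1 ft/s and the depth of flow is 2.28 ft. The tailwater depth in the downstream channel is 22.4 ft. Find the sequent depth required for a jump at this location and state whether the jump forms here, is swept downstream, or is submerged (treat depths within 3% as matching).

Fr₁ = V₁/√(g·y₁) = 77.1/√(32.2×2.28) = 9.00.
Conjugate-depth relation: y₂/y₁ = ½[√(1 + 8Fr₁²) − 1] = ½[√648.8 − 1] = 12.2.
y₂ = 12.2 × 2.28 = 27.9 ft.
Tailwater y_tw = 22.4 ft: y_tw < y₂, so the jump is swept downstream.

y₂ = 27.9 ft; the jump is swept downstream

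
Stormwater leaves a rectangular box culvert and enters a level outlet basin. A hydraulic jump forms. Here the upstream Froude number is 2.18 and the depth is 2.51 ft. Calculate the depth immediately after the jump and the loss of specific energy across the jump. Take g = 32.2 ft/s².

y₂ = 6.58 ft; ΔE = 1.02 ft

Fr₁ = 2.18 (given).
Bélanger equation: y₂/y₁ = ½[√(1 + 8Fr₁²) − 1] = ½[√39.02 − 1] = 2.62.
y₂ = 2.62 × 2.51 = 6.58 ft.
V₁ = Fr₁·√(g·y₁) = 2.18×√(32.2×2.51) = 19.6 ft/s; q = V₁·y₁ = 49.2 ft²/s. V₂ = q/y₂ = 49.2/6.58 = 7.47 ft/s. E₁ = y₁ + V₁²/2g = 8.47 ft; E₂ = y₂ + V₂²/2g = 7.45 ft. ΔE = E₁ − E₂ = 1.02 ft.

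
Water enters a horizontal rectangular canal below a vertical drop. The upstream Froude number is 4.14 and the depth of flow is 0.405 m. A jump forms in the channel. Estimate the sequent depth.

y₂ = 2.18 m

Fr₁ = 4.14 (given).
Conjugate-depth relation: y₂/y₁ = ½[√(1 + 8Fr₁²) − 1] = ½[√138.1 − 1] = 5.38.
y₂ = 5.38 × 0.405 = 2.18 m.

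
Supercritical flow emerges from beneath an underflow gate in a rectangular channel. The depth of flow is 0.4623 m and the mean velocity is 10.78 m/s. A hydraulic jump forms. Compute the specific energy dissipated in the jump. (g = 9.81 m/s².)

Fr₁ = V₁/√(g·y₁) = 10.78/√(9.81×0.4623) = 5.062.
By Bélanger, y₂/y₁ = ½[√(1 + 8Fr₁²) − 1] = ½[√205.99 − 1] = 6.676.
y₂ = 6.676 × 0.4623 = 3.086 m.
q = V₁·y₁ = 10.78 × 0.4623 = 4.984 m²/s. V₂ = q/y₂ = 4.984/3.086 = 1.615 m/s. E₁ = y₁ + V₁²/2g = 6.385 m; E₂ = y₂ + V₂²/2g = 3.219 m. ΔE = E₁ − E₂ = 3.166 m.

ΔE = 3.166 m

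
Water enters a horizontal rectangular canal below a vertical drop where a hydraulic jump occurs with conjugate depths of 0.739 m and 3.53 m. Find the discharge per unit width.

q = 7.39 m²/s

For a rectangular channel the momentum equation gives q² = ½·g·y₁·y₂·(y₁ + y₂) = ½×9.81×0.739×3.53×4.27 = 54.6.
q = √54.6 = 7.39 m²/s.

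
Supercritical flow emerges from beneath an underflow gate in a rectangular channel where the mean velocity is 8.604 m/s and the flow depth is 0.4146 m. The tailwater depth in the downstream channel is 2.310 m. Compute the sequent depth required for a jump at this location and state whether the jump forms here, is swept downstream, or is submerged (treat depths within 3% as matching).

Fr₁ = V₁/√(g·y₁) = 8.604/√(9.81×0.4146) = 4.266.
By Bélanger, y₂/y₁ = ½[√(1 + 8Fr₁²) − 1] = ½[√146.61 − 1] = 5.554.
y₂ = 5.554 × 0.4146 = 2.303 m.
Tailwater y_tw = 2.310 m: y_tw ≈ y₂, so the jump forms here.

y₂ = 2.303 m; the jump forms here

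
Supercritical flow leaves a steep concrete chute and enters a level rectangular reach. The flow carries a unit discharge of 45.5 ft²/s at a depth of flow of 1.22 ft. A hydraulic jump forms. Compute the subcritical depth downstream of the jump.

V₁ = q/y₁ = 45.5/1.22 = 37.3 ft/s. Fr₁ = V₁/√(g·y₁) = 37.3/√(32.2×1.22) = 5.95.
Bélanger equation: y₂/y₁ = ½[√(1 + 8Fr₁²) − 1] = ½[√284.3 − 1] = 7.93.
y₂ = 7.93 × 1.22 = 9.67 ft.

y₂ = 9.67 ft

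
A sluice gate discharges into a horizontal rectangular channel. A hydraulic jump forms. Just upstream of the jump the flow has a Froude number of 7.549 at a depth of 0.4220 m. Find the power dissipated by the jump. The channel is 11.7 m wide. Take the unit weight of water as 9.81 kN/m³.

P = 5975 kW

Fr₁ = 7.549 (given).
Sequent-depth ratio: y₂/y₁ = ½[√(1 + 8Fr₁²) − 1] = ½[√456.90 − 1] = 10.19.
y₂ = 10.19 × 0.4220 = 4.299 m.
Head loss: ΔE = (y₂ − y₁)³/(4y₁y₂) = (4.299 − 0.4220)³/(4×0.4220×4.299) = 58.28/7.257 = 8.031 m.
V₁ = Fr₁·√(g·y₁) = 7.549×√(9.81×0.4220) = 15.36 m/s; q = V₁·y₁ = 6.482 m²/s. Q = q·b = 6.482 × 11.7 = 75.84 m³/s. P = γ·Q·ΔE = 9.81 × 75.84 × 8.031 = 5975 kW.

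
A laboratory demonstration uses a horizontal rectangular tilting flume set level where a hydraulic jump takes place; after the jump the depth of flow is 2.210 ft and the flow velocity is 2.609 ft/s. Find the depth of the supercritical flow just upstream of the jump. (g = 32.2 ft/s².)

Fr₂ = V₂/√(g·y₂) = 2.609/√(32.2×2.210) = 0.3093.
The Bélanger relation is symmetric: y₁/y₂ = ½[√(1 + 8Fr₂²) − 1] = ½[√1.7652 − 1] = 0.1643.
y₁ = 0.1643 × 2.210 = 0.3631 ft.

y₁ = 0.3631 ft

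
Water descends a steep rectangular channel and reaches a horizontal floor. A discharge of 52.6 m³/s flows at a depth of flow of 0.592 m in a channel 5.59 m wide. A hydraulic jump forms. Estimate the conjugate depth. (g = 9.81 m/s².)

y₂ = 5.23 m

q = Q/b = 52.6/5.59 = 9.41 m²/s; V₁ = q/y₁ = 15.9 m/s. Fr₁ = V₁/√(g·y₁) = 6.60.
From the momentum equation for a rectangular channel, y₂/y₁ = ½[√(1 + 8Fr₁²) − 1] = ½[√349.0 − 1] = 8.84.
y₂ = 8.84 × 0.592 = 5.23 m.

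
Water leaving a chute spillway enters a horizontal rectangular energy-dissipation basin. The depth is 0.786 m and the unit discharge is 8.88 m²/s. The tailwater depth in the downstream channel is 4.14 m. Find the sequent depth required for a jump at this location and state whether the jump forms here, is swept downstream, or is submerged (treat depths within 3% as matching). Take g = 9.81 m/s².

y₂ = 4.15 m; the jump forms here

V₁ = q/y₁ = 8.88/0.786 = 11.3 m/s. Fr₁ = V₁/√(g·y₁) = 11.3/√(9.81×0.786) = 4.07.
Sequent-depth ratio: y₂/y₁ = ½[√(1 + 8Fr₁²) − 1] = ½[√133.4 − 1] = 5.28.
y₂ = 5.28 × 0.786 = 4.15 m.
Tailwater y_tw = 4.14 m: y_tw ≈ y₂, so the jump forms here.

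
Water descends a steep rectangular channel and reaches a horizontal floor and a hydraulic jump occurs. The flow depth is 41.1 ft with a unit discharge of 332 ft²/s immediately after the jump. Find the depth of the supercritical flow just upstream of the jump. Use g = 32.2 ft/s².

V₂ = q/y₂ = 332/41.1 = 8.08 ft/s; Fr₂ = V₂/√(g·y₂) = 0.222.
Applying the sequent-depth relation in reverse, y₁/y₂ = ½[√(1 + 8Fr₂²) − 1] = ½[√1.394 − 1] = 0.0904.
y₁ = 0.0904 × 41.1 = 3.72 ft.

y₁ = 3.72 ft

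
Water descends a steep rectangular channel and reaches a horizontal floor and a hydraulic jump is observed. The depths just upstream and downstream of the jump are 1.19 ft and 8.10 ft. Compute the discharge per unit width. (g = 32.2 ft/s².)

For a rectangular channel the momentum equation gives q² = ½·g·y₁·y₂·(y₁ + y₂) = ½×32.2×1.19×8.10×9.29 = 1442.
q = √1442 = 38.0 ft²/s.

q = 38.0 ft²/s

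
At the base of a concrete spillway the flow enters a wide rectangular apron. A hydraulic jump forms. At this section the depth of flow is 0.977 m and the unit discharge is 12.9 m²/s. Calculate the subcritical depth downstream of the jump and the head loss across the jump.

y₂ = 5.42 m; ΔE = 4.15 m

V₁ = q/y₁ = 12.9/0.977 = 13.2 m/s. Fr₁ = V₁/√(g·y₁) = 13.2/√(9.81×0.977) = 4.26.
Bélanger equation: y₂/y₁ = ½[√(1 + 8Fr₁²) − 1] = ½[√146.5 − 1] = 5.55.
y₂ = 5.55 × 0.977 = 5.42 m.
V₂ = q/y₂ = 12.9/5.42 = 2.38 m/s. E₁ = y₁ + V₁²/2g = 9.86 m; E₂ = y₂ + V₂²/2g = 5.71 m. ΔE = E₁ − E₂ = 4.15 m.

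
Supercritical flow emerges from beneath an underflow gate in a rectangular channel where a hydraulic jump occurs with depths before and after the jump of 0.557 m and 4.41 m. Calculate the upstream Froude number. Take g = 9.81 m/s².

For a rectangular channel the momentum equation gives q² = ½·g·y₁·y₂·(y₁ + y₂) = ½×9.81×0.557×4.41×4.97 = 59.8.
q = √59.8 = 7.74 m²/s.
V₁ = q/y₁ = 13.9 m/s; Fr₁ = V₁/√(g·y₁) = 5.94.

Fr₁ = 5.94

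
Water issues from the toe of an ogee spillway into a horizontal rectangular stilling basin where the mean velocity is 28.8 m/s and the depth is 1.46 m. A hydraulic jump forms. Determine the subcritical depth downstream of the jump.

y₂ = 15.0 m

Fr₁ = V₁/√(g·y₁) = 28.8/√(9.81×1.46) = 7.61.
Bélanger equation: y₂/y₁ = ½[√(1 + 8Fr₁²) − 1] = ½[√464.3 − 1] = 10.3.
y₂ = 10.3 × 1.46 = 15.0 m.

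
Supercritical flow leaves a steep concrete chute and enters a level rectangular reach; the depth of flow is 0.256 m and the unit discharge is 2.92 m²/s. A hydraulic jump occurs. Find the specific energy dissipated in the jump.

V₁ = q/y₁ = 2.92/0.256 = 11.4 m/s. Fr₁ = V₁/√(g·y₁) = 11.4/√(9.81×0.256) = 7.20.
Sequent-depth ratio: y₂/y₁ = ½[√(1 + 8Fr₁²) − 1] = ½[√415.4 − 1] = 9.69.
y₂ = 9.69 × 0.256 = 2.48 m.
Head loss: ΔE = (y₂ − y₁)³/(4y₁y₂) = (2.48 − 0.256)³/(4×0.256×2.48) = 11.0/2.54 = 4.34 m.

ΔE = 4.34 m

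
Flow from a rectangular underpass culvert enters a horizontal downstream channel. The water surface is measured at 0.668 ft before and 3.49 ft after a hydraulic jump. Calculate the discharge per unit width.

For a rectangular channel the momentum equation gives q² = ½·g·y₁·y₂·(y₁ + y₂) = ½×32.2×0.668×3.49×4.16 = 156.
q = √156 = 12.5 ft²/s.

q = 12.5 ft²/s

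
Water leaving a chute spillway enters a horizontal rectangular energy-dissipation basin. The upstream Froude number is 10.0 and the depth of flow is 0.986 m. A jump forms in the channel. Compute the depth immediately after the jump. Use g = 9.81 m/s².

y₂ = 13.5 m

Fr₁ = 10.0 (given).
From the momentum equation for a rectangular channel, y₂/y₁ = ½[√(1 + 8Fr₁²) − 1] = ½[√801.0 − 1] = 13.7.
y₂ = 13.7 × 0.986 = 13.5 m.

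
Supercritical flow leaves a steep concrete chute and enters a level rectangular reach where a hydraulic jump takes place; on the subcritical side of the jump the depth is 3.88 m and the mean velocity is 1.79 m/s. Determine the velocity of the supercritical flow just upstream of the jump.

Fr₂ = V₂/√(g·y₂) = 1.79/√(9.81×3.88) = 0.290.
Applying the sequent-depth relation in reverse, y₁/y₂ = ½[√(1 + 8Fr₂²) − 1] = ½[√1.673 − 1] = 0.147.
y₁ = 0.147 × 3.88 = 0.570 m.
V₁ = q/y₁ = 6.95/0.570 = 12.2 m/s.

V₁ = 12.2 m/s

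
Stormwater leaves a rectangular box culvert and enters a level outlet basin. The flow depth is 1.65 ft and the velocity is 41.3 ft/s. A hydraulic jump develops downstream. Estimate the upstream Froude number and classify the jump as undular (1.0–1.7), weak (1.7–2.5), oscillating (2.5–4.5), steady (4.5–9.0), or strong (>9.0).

Fr₁ = V₁/√(g·y₁) = 41.3/√(32.2×1.65) = 5.67.
Fr₁ = 5.67 lies in the steady range.

Fr₁ = 5.67; steady jump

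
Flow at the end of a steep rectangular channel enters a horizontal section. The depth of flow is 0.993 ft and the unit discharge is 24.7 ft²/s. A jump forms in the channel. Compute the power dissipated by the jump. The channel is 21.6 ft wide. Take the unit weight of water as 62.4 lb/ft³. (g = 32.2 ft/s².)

P = 279 hp

V₁ = q/y₁ = 24.7/0.993 = 24.9 ft/s. Fr₁ = V₁/√(g·y₁) = 24.9/√(32.2×0.993) = 4.40.
From the momentum equation for a rectangular channel, y₂/y₁ = ½[√(1 + 8Fr₁²) − 1] = ½[√155.8 − 1] = 5.74.
y₂ = 5.74 × 0.993 = 5.70 ft.
V₂ = q/y₂ = 24.7/5.70 = 4.33 ft/s. E₁ = y₁ + V₁²/2g = 10.6 ft; E₂ = y₂ + V₂²/2g = 5.99 ft. ΔE = E₁ − E₂ = 4.61 ft.
Q = q·b = 24.7 × 21.6 = 534 cfs. P = γ·Q·ΔE/550 = 62.4 × 534 × 4.61 / 550 = 279 hp.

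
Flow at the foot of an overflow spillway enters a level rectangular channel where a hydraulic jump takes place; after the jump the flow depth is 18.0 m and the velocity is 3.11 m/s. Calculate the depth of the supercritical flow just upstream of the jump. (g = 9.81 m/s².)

Fr₂ = V₂/√(g·y₂) = 3.11/√(9.81×18.0) = 0.234.
From the momentum equation (using Fr₂), y₁/y₂ = ½[√(1 + 8Fr₂²) − 1] = ½[√1.438 − 1] = 0.0996.
y₁ = 0.0996 × 18.0 = 1.79 m.

y₁ = 1.79 m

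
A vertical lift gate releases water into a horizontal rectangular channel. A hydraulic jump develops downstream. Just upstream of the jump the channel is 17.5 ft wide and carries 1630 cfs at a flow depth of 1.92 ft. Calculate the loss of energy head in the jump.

q = Q/b = 1630/17.5 = 93.1 ft²/s; V₁ = q/y₁ = 48.5 ft/s. Fr₁ = V₁/√(g·y₁) = 6.17.
From the momentum equation for a rectangular channel, y₂/y₁ = ½[√(1 + 8Fr₁²) − 1] = ½[√305.5 − 1] = 8.24.
y₂ = 8.24 × 1.92 = 15.8 ft.
V₂ = q/y₂ = 93.1/15.8 = 5.89 ft/s. E₁ = y₁ + V₁²/2g = 38.5 ft; E₂ = y₂ + V₂²/2g = 16.4 ft. ΔE = E₁ − E₂ = 22.1 ft.

ΔE = 22.1 ft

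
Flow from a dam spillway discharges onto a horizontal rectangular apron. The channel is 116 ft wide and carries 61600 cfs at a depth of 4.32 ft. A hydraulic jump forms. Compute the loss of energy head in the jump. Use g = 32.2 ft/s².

ΔE = 176 ft

q = Q/b = 61600/116 = 531 ft²/s; V₁ = q/y₁ = 123 ft/s. Fr₁ = V₁/√(g·y₁) = 10.4.
By Bélanger, y₂/y₁ = ½[√(1 + 8Fr₁²) − 1] = ½[√870.0 − 1] = 14.2.
y₂ = 14.2 × 4.32 = 61.6 ft.
Head loss: ΔE = (y₂ − y₁)³/(4y₁y₂) = (61.6 − 4.32)³/(4×4.32×61.6) = 187458/1064 = 176 ft.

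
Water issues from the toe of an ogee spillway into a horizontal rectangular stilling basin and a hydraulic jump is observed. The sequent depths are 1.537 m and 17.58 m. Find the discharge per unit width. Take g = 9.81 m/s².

For a rectangular channel the momentum equation gives q² = ½·g·y₁·y₂·(y₁ + y₂) = ½×9.81×1.537×17.58×19.12 = 2534.
q = √2534 = 50.34 m²/s.

q = 50.34 m²/s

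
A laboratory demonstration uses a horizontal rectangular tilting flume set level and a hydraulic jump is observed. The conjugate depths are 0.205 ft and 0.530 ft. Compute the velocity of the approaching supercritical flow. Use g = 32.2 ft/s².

V₁ = 5.53 ft/s

For a rectangular channel the momentum equation gives q² = ½·g·y₁·y₂·(y₁ + y₂) = ½×32.2×0.205×0.530×0.735 = 1.29.
q = √1.29 = 1.13 ft²/s.
V₁ = q/y₁ = 1.13/0.205 = 5.53 ft/s.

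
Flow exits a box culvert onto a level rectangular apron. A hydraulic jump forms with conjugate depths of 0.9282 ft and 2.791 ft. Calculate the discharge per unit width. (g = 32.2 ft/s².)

q = 12.45 ft²/s

For a rectangular channel the momentum equation gives q² = ½·g·y₁·y₂·(y₁ + y₂) = ½×32.2×0.9282×2.791×3.719 = 155.1.
q = √155.1 = 12.45 ft²/s.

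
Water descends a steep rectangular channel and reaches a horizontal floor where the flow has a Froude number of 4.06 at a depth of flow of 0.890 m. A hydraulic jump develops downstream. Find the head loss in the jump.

ΔE = 3.28 m

Fr₁ = 4.06 (given).
From the momentum equation for a rectangular channel, y₂/y₁ = ½[√(1 + 8Fr₁²) − 1] = ½[√132.9 − 1] = 5.26.
y₂ = 5.26 × 0.890 = 4.68 m.
V₁ = Fr₁·√(g·y₁) = 4.06×√(9.81×0.890) = 12.0 m/s; q = V₁·y₁ = 10.7 m²/s. V₂ = q/y₂ = 10.7/4.68 = 2.28 m/s. E₁ = y₁ + V₁²/2g = 8.23 m; E₂ = y₂ + V₂²/2g = 4.95 m. ΔE = E₁ − E₂ = 3.28 m.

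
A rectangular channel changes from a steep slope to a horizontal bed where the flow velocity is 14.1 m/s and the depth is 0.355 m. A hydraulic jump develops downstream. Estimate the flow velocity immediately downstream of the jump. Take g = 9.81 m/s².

Fr₁ = V₁/√(g·y₁) = 14.1/√(9.81×0.355) = 7.56.
By Bélanger, y₂/y₁ = ½[√(1 + 8Fr₁²) − 1] = ½[√457.7 − 1] = 10.2.
y₂ = 10.2 × 0.355 = 3.62 m.
q = V₁·y₁ = 14.1 × 0.355 = 5.01 m²/s.
V₂ = q/y₂ = 5.01/3.62 = 1.38 m/s.

V₂ = 1.38 m/s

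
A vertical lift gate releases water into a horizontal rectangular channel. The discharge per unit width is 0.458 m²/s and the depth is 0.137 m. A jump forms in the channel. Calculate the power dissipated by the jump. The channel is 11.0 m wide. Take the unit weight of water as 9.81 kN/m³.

V₁ = q/y₁ = 0.458/0.137 = 3.34 m/s. Fr₁ = V₁/√(g·y₁) = 3.34/√(9.81×0.137) = 2.88.
Sequent-depth ratio: y₂/y₁ = ½[√(1 + 8Fr₁²) − 1] = ½[√67.53 − 1] = 3.61.
y₂ = 3.61 × 0.137 = 0.494 m.
Head loss: ΔE = (y₂ − y₁)³/(4y₁y₂) = (0.494 − 0.137)³/(4×0.137×0.494) = 0.0456/0.271 = 0.168 m.
Q = q·b = 0.458 × 11.0 = 5.04 m³/s. P = γ·Q·ΔE = 9.81 × 5.04 × 0.168 = 8.33 kW.

P = 8.33 kW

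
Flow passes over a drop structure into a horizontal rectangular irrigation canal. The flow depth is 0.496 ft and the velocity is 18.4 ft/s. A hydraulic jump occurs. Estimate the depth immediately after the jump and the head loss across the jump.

y₂ = 2.99 ft; ΔE = 2.62 ft

Fr₁ = V₁/√(g·y₁) = 18.4/√(32.2×0.496) = 4.60.
Conjugate-depth relation: y₂/y₁ = ½[√(1 + 8Fr₁²) − 1] = ½[√170.6 − 1] = 6.03.
y₂ = 6.03 × 0.496 = 2.99 ft.
q = V₁·y₁ = 18.4 × 0.496 = 9.13 ft²/s. V₂ = q/y₂ = 9.13/2.99 = 3.05 ft/s. E₁ = y₁ + V₁²/2g = 5.75 ft; E₂ = y₂ + V₂²/2g = 3.14 ft. ΔE = E₁ − E₂ = 2.62 ft.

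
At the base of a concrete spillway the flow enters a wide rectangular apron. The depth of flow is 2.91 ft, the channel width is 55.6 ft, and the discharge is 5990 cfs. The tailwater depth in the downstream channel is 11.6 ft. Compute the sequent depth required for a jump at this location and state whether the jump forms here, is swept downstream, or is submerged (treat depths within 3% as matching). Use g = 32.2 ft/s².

q = Q/b = 5990/55.6 = 108 ft²/s; V₁ = q/y₁ = 37.0 ft/s. Fr₁ = V₁/√(g·y₁) = 3.82.
By Bélanger, y₂/y₁ = ½[√(1 + 8Fr₁²) − 1] = ½[√118.0 − 1] = 4.93.
y₂ = 4.93 × 2.91 = 14.4 ft.
Tailwater y_tw = 11.6 ft: y_tw < y₂, so the jump is swept downstream.

y₂ = 14.4 ft; the jump is swept downstream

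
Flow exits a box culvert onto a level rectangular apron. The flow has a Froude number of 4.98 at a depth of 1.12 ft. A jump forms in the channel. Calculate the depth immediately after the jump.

Fr₁ = 4.98 (given).
Conjugate-depth relation: y₂/y₁ = ½[√(1 + 8Fr₁²) − 1] = ½[√199.4 − 1] = 6.56.
y₂ = 6.56 × 1.12 = 7.35 ft.

y₂ = 7.35 ft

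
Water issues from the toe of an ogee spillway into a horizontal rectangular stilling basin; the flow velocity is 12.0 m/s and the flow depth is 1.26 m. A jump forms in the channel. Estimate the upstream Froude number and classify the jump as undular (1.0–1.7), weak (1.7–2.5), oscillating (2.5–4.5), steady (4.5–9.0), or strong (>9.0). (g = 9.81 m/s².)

Fr₁ = V₁/√(g·y₁) = 12.0/√(9.81×1.26) = 3.41.
Fr₁ = 3.41 lies in the oscillating range.

Fr₁ = 3.41; oscillating jump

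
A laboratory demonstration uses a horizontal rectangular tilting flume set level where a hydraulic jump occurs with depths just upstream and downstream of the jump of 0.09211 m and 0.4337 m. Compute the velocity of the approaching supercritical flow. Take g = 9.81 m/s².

V₁ = 3.485 m/s

For a rectangular channel the momentum equation gives q² = ½·g·y₁·y₂·(y₁ + y₂) = ½×9.81×0.09211×0.4337×0.5258 = 0.1030.
q = √0.1030 = 0.3210 m²/s.
V₁ = q/y₁ = 0.3210/0.09211 = 3.485 m/s.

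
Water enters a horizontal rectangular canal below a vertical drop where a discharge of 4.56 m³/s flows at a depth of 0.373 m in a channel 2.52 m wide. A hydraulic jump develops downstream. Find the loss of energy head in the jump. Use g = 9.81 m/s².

ΔE = 0.285 m

q = Q/b = 4.56/2.52 = 1.81 m²/s; V₁ = q/y₁ = 4.85 m/s. Fr₁ = V₁/√(g·y₁) = 2.54.
By Bélanger, y₂/y₁ = ½[√(1 + 8Fr₁²) − 1] = ½[√52.45 − 1] = 3.12.
y₂ = 3.12 × 0.373 = 1.16 m.
Head loss: ΔE = (y₂ − y₁)³/(4y₁y₂) = (1.16 − 0.373)³/(4×0.373×1.16) = 0.495/1.74 = 0.285 m.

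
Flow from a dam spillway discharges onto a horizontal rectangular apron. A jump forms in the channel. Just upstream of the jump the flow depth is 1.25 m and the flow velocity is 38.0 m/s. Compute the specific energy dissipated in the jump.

Fr₁ = V₁/√(g·y₁) = 38.0/√(9.81×1.25) = 10.9.
Sequent-depth ratio: y₂/y₁ = ½[√(1 + 8Fr₁²) − 1] = ½[√943.1 − 1] = 14.9.
y₂ = 14.9 × 1.25 = 18.6 m.
q = V₁·y₁ = 38.0 × 1.25 = 47.5 m²/s. V₂ = q/y₂ = 47.5/18.6 = 2.56 m/s. E₁ = y₁ + V₁²/2g = 74.8 m; E₂ = y₂ + V₂²/2g = 18.9 m. ΔE = E₁ − E₂ = 55.9 m.

ΔE = 55.9 m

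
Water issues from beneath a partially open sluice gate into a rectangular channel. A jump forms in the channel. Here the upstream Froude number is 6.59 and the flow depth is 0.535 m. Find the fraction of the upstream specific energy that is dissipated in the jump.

ΔE/E₁ = 0.599 (59.9%)

Fr₁ = 6.59 (given).
Conjugate-depth relation: y₂/y₁ = ½[√(1 + 8Fr₁²) − 1] = ½[√348.4 − 1] = 8.83.
y₂ = 8.83 × 0.535 = 4.73 m.
E₁ = y₁(1 + Fr₁²/2) = 0.535×(1 + 6.59²/2) = 12.2 m. ΔE = (y₂ − y₁)³/(4y₁y₂) = 7.28 m. ΔE/E₁ = 7.28/12.2 = 0.599.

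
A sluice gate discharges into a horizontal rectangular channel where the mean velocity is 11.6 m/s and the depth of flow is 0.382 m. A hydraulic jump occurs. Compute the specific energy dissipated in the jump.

ΔE = 4.08 m

Fr₁ = V₁/√(g·y₁) = 11.6/√(9.81×0.382) = 5.99.
Bélanger equation: y₂/y₁ = ½[√(1 + 8Fr₁²) − 1] = ½[√288.3 − 1] = 7.99.
y₂ = 7.99 × 0.382 = 3.05 m.
q = V₁·y₁ = 11.6 × 0.382 = 4.43 m²/s. V₂ = q/y₂ = 4.43/3.05 = 1.45 m/s. E₁ = y₁ + V₁²/2g = 7.24 m; E₂ = y₂ + V₂²/2g = 3.16 m. ΔE = E₁ − E₂ = 4.08 m.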